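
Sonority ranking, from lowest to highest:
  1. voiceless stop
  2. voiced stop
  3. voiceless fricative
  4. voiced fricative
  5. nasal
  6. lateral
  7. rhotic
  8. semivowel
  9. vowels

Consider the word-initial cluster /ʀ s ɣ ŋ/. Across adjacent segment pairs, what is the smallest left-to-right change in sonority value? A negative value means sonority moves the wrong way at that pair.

/ʀ/: rhotic = 7.
/s/: voiceless fricative = 3.
/ɣ/: voiced fricative = 4.
/ŋ/: nasal = 5.
/ʀ/→/s/: change -4.
/s/→/ɣ/: change +1.
/ɣ/→/ŋ/: change +1.
Minimum = -4.

-4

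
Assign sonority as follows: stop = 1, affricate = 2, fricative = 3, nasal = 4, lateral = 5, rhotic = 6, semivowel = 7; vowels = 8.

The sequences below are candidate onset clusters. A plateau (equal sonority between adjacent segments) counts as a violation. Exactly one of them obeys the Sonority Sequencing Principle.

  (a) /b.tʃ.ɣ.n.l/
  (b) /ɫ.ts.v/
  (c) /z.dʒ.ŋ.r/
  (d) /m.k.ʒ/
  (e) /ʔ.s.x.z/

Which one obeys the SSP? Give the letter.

a

(a) 1-2-3-4-5 → obeys
(b) 5-2-3 → violates
(c) 3-2-4-6 → violates
(d) 4-1-3 → violates
(e) 1-3-3-3 → violates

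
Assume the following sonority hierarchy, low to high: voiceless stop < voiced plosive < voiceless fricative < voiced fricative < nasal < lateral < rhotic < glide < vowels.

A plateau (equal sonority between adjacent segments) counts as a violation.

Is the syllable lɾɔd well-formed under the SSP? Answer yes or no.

Onset: /l/ is a lateral (sonority 6), /ɾ/ is a rhotic (sonority 7); then the nucleus /ɔ/ (sonority 9).
Onset profile 6-7-9 — rises to the nucleus.
Coda: /d/ is a voiced plosive (sonority 2).
Coda profile 9-2 — falls from the nucleus.

yes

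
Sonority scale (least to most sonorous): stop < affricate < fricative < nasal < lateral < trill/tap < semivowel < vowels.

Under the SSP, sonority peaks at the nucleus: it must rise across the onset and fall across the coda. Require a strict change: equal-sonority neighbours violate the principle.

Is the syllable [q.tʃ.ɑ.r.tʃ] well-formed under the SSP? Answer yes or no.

Onset: /q/ is a stop (sonority 1), /tʃ/ is an affricate (sonority 2); then the nucleus /ɑ/ (sonority 8).
Onset profile 1-2-8 — rises to the nucleus.
Coda: /r/ is a trill/tap (sonority 6), /tʃ/ is an affricate (sonority 2).
Coda profile 8-6-2 — falls from the nucleus.

yes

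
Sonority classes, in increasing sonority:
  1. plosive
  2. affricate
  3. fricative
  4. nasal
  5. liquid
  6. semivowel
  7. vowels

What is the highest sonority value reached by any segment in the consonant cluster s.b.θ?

3

/s/: fricative = 3.
/b/: plosive = 1.
/θ/: fricative = 3.
The maximum is 3.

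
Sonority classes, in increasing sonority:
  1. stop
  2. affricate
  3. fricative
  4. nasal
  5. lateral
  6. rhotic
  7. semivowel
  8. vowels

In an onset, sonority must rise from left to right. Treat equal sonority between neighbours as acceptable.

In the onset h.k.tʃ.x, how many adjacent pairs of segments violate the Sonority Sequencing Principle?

/h/ is a fricative (sonority 3).
/k/ is a stop (sonority 1).
/tʃ/ is an affricate (sonority 2).
/x/ is a fricative (sonority 3).
/h/→/k/: 3→1 (does not rise) — violation.
/k/→/tʃ/: 1→2 (rises) — ok.
/tʃ/→/x/: 2→3 (rises) — ok.

1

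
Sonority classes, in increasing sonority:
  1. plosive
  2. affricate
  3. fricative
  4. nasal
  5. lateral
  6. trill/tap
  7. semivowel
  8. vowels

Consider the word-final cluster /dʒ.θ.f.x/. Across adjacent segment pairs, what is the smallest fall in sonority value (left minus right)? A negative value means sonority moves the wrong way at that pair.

-1

/dʒ/ — affricate, sonority 2.
/θ/ — fricative, sonority 3.
/f/ — fricative, sonority 3.
/x/ — fricative, sonority 3.
/dʒ/→/θ/: change -1.
/θ/→/f/: change +0.
/f/→/x/: change +0.
Minimum = -1.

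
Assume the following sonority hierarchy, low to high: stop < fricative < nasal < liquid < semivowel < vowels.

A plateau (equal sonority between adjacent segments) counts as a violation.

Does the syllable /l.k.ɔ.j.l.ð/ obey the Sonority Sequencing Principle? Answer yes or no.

no

Onset: /l/ is a liquid (sonority 4), /k/ is a stop (sonority 1); then the nucleus /ɔ/ (sonority 6).
Onset profile 4-1-6 — does not strictly rise throughout.
Coda: /j/ is a semivowel (sonority 5), /l/ is a liquid (sonority 4), /ð/ is a fricative (sonority 2).
Coda profile 6-5-4-2 — falls from the nucleus.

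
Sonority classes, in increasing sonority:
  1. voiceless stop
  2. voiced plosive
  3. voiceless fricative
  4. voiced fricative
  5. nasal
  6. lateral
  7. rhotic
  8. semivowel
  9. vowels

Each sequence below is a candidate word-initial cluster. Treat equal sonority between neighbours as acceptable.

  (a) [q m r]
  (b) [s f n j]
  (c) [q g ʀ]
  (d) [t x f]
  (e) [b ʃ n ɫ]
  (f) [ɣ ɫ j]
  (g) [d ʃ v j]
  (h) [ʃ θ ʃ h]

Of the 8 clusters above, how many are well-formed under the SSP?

(a) sonority 1-5-7: well-formed.
(b) sonority 3-3-5-8: well-formed.
(c) sonority 1-2-7: well-formed.
(d) sonority 1-3-3: well-formed.
(e) sonority 2-3-5-6: well-formed.
(f) sonority 4-6-8: well-formed.
(g) sonority 2-3-4-8: well-formed.
(h) sonority 3-3-3-3: well-formed.

8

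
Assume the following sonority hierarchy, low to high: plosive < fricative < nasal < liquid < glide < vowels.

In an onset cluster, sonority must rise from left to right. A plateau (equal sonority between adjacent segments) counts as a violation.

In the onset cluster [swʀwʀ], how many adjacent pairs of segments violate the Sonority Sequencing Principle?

/s/ is a fricative (sonority 2).
/w/ is a glide (sonority 5).
/ʀ/ is a liquid (sonority 4).
/w/ is a glide (sonority 5).
/ʀ/ is a liquid (sonority 4).
/s/→/w/: 2→5 (rises) — ok.
/w/→/ʀ/: 5→4 (does not rise) — violation.
/ʀ/→/w/: 4→5 (rises) — ok.
/w/→/ʀ/: 5→4 (does not rise) — violation.

2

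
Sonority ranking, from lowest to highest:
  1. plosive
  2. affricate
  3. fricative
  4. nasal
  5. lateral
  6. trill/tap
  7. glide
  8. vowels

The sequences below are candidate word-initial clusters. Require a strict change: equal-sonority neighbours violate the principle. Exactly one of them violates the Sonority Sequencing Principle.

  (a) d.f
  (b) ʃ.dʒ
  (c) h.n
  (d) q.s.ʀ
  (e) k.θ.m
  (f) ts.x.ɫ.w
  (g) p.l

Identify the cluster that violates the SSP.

b

(a) d.f: profile 1-3 — obeys.
(b) ʃ.dʒ: profile 3-2 — violates.
(c) h.n: profile 3-4 — obeys.
(d) q.s.ʀ: profile 1-3-6 — obeys.
(e) k.θ.m: profile 1-3-4 — obeys.
(f) ts.x.ɫ.w: profile 2-3-5-7 — obeys.
(g) p.l: profile 1-5 — obeys.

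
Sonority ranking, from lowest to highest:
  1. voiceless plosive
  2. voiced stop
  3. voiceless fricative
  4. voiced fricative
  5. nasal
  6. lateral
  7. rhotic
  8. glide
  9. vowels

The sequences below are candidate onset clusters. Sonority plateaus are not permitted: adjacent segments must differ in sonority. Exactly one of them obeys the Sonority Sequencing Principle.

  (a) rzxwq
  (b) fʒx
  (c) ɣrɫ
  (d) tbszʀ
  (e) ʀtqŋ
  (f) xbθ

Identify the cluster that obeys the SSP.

d

(a) 7-4-3-8-1 → violates
(b) 3-4-3 → violates
(c) 4-7-6 → violates
(d) 1-2-3-4-7 → obeys
(e) 7-1-1-5 → violates
(f) 3-2-3 → violates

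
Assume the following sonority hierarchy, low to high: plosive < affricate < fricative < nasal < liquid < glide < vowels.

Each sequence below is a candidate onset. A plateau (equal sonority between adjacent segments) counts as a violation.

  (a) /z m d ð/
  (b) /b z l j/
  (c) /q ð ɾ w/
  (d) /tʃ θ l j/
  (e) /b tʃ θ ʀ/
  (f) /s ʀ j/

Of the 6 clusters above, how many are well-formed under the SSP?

5

(a) /z m d ð/: profile 3-4-1-3 — violates.
(b) /b z l j/: profile 1-3-5-6 — obeys.
(c) /q ð ɾ w/: profile 1-3-5-6 — obeys.
(d) /tʃ θ l j/: profile 2-3-5-6 — obeys.
(e) /b tʃ θ ʀ/: profile 1-2-3-5 — obeys.
(f) /s ʀ j/: profile 3-5-6 — obeys.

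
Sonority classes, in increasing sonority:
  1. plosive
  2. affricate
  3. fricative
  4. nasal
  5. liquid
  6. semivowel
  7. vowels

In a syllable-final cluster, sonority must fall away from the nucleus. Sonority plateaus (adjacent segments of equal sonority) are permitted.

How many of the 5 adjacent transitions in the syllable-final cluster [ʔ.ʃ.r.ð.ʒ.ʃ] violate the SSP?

/ʔ/ — plosive, sonority 1.
/ʃ/ — fricative, sonority 3.
/r/ — liquid, sonority 5.
/ð/ — fricative, sonority 3.
/ʒ/ — fricative, sonority 3.
/ʃ/ — fricative, sonority 3.
/ʔ/→/ʃ/: 1→3 (does not fall) — violation.
/ʃ/→/r/: 3→5 (does not fall) — violation.
/r/→/ð/: 5→3 (falls) — ok.
/ð/→/ʒ/: 3→3 (plateau, allowed) — ok.
/ʒ/→/ʃ/: 3→3 (plateau, allowed) — ok.

2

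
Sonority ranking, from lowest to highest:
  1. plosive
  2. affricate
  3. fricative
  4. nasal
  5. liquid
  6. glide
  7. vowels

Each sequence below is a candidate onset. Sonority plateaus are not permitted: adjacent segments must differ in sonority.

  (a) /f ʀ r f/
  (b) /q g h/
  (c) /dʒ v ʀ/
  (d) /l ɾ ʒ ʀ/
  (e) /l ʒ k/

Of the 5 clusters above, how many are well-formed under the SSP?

(a) 3-5-5-3 → violates
(b) 1-1-3 → violates
(c) 2-3-5 → obeys
(d) 5-5-3-5 → violates
(e) 5-3-1 → violates

1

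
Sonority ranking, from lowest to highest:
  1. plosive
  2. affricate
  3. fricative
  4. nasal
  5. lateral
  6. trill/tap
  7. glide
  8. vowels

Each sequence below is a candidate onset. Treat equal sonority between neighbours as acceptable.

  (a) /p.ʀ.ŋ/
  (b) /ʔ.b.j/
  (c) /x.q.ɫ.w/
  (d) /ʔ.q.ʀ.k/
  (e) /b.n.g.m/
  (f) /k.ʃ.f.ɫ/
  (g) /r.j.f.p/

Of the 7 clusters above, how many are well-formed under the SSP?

2

(a) 1-6-4 → violates
(b) 1-1-7 → obeys
(c) 3-1-5-7 → violates
(d) 1-1-6-1 → violates
(e) 1-4-1-4 → violates
(f) 1-3-3-5 → obeys
(g) 6-7-3-1 → violates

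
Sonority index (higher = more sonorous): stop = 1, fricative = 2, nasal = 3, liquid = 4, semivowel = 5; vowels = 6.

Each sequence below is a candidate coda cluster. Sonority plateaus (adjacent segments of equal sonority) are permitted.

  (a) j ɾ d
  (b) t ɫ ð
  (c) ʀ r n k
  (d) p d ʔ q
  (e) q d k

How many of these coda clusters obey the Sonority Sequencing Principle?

4

(a) 5-4-1 → obeys
(b) 1-4-2 → violates
(c) 4-4-3-1 → obeys
(d) 1-1-1-1 → obeys
(e) 1-1-1 → obeys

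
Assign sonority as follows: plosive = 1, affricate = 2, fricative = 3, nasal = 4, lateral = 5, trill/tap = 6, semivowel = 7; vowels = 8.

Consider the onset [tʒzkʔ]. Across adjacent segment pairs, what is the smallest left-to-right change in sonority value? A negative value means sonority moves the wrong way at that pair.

/t/ is a plosive (sonority 1).
/ʒ/ is a fricative (sonority 3).
/z/ is a fricative (sonority 3).
/k/ is a plosive (sonority 1).
/ʔ/ is a plosive (sonority 1).
/t/→/ʒ/: change +2.
/ʒ/→/z/: change +0.
/z/→/k/: change -2.
/k/→/ʔ/: change +0.
Minimum = -2.

-2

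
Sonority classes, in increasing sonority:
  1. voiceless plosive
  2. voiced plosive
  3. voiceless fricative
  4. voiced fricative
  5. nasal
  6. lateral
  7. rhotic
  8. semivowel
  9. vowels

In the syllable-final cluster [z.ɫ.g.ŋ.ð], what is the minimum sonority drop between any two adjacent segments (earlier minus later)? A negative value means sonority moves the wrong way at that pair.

-3

/z/ is a voiced fricative (sonority 4).
/ɫ/ is a lateral (sonority 6).
/g/ is a voiced plosive (sonority 2).
/ŋ/ is a nasal (sonority 5).
/ð/ is a voiced fricative (sonority 4).
/z/→/ɫ/: change -2.
/ɫ/→/g/: change +4.
/g/→/ŋ/: change -3.
/ŋ/→/ð/: change +1.
Minimum = -3.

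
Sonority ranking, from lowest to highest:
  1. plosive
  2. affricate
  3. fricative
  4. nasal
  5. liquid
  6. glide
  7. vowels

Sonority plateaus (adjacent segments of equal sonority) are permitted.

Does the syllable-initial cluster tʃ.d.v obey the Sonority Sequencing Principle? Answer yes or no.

/tʃ/ — affricate, sonority 2.
/d/ — plosive, sonority 1.
/v/ — fricative, sonority 3.
The profile is 2-1-3. Between /tʃ/ (2) and /d/ (1) sonority does not rise, so the cluster violates the SSP.

no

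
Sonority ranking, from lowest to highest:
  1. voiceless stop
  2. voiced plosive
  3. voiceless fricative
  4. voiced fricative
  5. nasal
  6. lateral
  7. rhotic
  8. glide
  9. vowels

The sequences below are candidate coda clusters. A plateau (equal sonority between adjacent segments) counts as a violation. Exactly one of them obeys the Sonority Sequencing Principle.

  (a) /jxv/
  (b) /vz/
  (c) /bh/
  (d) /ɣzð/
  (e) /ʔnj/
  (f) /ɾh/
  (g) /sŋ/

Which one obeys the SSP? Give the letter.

(a) 8-3-4 → violates
(b) 4-4 → violates
(c) 2-3 → violates
(d) 4-4-4 → violates
(e) 1-5-8 → violates
(f) 7-3 → obeys
(g) 3-5 → violates

f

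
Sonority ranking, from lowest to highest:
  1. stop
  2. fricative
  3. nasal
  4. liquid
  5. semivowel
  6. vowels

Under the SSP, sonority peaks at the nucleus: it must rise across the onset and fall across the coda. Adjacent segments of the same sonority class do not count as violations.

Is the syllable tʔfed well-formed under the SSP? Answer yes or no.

Onset: /t/ is a stop (sonority 1), /ʔ/ is a stop (sonority 1), /f/ is a fricative (sonority 2); then the nucleus /e/ (sonority 6).
Onset profile 1-1-2-6 — rises to the nucleus.
Coda: /d/ is a stop (sonority 1).
Coda profile 6-1 — falls from the nucleus.

yes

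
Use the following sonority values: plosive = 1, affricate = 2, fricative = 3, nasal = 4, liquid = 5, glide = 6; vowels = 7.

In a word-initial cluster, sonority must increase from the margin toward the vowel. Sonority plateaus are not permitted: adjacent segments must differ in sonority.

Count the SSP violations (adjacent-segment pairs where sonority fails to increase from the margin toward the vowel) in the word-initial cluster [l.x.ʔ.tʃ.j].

/l/ — liquid, sonority 5.
/x/ — fricative, sonority 3.
/ʔ/ — plosive, sonority 1.
/tʃ/ — affricate, sonority 2.
/j/ — glide, sonority 6.
/l/→/x/: 5→3 (does not rise) — violation.
/x/→/ʔ/: 3→1 (does not rise) — violation.
/ʔ/→/tʃ/: 1→2 (rises) — ok.
/tʃ/→/j/: 2→6 (rises) — ok.

2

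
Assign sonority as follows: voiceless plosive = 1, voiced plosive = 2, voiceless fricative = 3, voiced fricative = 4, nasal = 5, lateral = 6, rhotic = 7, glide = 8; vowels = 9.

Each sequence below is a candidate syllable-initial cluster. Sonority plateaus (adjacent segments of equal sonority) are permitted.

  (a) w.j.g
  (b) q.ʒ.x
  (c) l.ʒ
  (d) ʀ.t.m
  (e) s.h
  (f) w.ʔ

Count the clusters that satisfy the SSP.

1

(a) 8-8-2 → violates
(b) 1-4-3 → violates
(c) 6-4 → violates
(d) 7-1-5 → violates
(e) 3-3 → obeys
(f) 8-1 → violates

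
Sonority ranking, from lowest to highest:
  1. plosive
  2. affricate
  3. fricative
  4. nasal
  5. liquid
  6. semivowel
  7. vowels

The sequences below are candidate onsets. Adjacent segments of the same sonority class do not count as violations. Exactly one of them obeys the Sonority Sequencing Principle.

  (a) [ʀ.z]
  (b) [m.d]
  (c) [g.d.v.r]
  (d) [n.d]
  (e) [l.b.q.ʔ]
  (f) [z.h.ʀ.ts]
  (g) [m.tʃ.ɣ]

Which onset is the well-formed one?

(a) 5-3 → violates
(b) 4-1 → violates
(c) 1-1-3-5 → obeys
(d) 4-1 → violates
(e) 5-1-1-1 → violates
(f) 3-3-5-2 → violates
(g) 4-2-3 → violates

c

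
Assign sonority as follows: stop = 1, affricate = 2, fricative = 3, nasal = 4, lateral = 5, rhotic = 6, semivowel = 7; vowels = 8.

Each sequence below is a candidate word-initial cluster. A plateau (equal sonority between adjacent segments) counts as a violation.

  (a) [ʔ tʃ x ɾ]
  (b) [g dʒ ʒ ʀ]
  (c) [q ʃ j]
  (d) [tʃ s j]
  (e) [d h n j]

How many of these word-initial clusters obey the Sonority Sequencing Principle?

5

(a) [ʔ tʃ x ɾ]: profile 1-2-3-6 — obeys.
(b) [g dʒ ʒ ʀ]: profile 1-2-3-6 — obeys.
(c) [q ʃ j]: profile 1-3-7 — obeys.
(d) [tʃ s j]: profile 2-3-7 — obeys.
(e) [d h n j]: profile 1-3-4-7 — obeys.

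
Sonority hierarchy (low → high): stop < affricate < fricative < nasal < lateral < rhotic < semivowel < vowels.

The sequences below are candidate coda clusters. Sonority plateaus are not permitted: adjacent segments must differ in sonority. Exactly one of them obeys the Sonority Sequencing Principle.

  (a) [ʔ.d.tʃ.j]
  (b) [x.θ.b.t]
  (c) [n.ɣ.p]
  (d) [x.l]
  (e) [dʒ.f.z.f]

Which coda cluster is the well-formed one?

c

(a) 1-1-2-7 → violates
(b) 3-3-1-1 → violates
(c) 4-3-1 → obeys
(d) 3-5 → violates
(e) 2-3-3-3 → violates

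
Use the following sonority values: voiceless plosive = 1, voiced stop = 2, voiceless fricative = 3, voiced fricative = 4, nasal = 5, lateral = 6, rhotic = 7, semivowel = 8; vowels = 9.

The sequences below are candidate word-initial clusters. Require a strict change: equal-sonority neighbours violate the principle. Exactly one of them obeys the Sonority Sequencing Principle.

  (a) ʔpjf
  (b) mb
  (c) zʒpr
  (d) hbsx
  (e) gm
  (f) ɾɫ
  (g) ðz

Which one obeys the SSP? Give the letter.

(a) ʔpjf: profile 1-1-8-3 — violates.
(b) mb: profile 5-2 — violates.
(c) zʒpr: profile 4-4-1-7 — violates.
(d) hbsx: profile 3-2-3-3 — violates.
(e) gm: profile 2-5 — obeys.
(f) ɾɫ: profile 7-6 — violates.
(g) ðz: profile 4-4 — violates.

e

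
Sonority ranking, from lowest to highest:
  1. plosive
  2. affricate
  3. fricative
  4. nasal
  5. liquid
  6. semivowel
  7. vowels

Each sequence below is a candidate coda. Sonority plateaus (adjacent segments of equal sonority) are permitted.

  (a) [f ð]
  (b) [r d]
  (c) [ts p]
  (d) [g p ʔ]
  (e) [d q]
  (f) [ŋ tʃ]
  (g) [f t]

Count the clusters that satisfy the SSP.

7

(a) sonority 3-3: well-formed.
(b) sonority 5-1: well-formed.
(c) sonority 2-1: well-formed.
(d) sonority 1-1-1: well-formed.
(e) sonority 1-1: well-formed.
(f) sonority 4-2: well-formed.
(g) sonority 3-1: well-formed.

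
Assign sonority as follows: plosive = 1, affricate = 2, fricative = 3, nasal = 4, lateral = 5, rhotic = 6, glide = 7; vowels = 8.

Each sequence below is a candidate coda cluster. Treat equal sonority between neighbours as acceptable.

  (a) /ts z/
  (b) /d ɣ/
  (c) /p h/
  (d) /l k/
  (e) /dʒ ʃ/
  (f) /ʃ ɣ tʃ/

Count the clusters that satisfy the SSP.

(a) 2-3 → violates
(b) 1-3 → violates
(c) 1-3 → violates
(d) 5-1 → obeys
(e) 2-3 → violates
(f) 3-3-2 → obeys

2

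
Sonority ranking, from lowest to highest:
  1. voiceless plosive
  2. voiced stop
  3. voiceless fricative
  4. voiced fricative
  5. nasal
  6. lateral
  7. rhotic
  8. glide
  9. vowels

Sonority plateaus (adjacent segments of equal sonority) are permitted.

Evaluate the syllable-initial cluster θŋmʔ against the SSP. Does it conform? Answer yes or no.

/θ/: voiceless fricative = 3.
/ŋ/: nasal = 5.
/m/: nasal = 5.
/ʔ/: voiceless plosive = 1.
The profile is 3-5-5-1. Between /m/ (5) and /ʔ/ (1) sonority does not rise, so the cluster violates the SSP.

no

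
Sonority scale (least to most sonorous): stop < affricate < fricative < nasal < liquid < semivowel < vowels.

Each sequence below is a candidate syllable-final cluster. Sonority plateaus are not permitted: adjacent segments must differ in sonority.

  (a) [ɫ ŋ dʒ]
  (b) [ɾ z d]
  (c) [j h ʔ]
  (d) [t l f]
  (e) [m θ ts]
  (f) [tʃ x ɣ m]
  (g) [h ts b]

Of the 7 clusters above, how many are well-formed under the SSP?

(a) 5-4-2 → obeys
(b) 5-3-1 → obeys
(c) 6-3-1 → obeys
(d) 1-5-3 → violates
(e) 4-3-2 → obeys
(f) 2-3-3-4 → violates
(g) 3-2-1 → obeys

5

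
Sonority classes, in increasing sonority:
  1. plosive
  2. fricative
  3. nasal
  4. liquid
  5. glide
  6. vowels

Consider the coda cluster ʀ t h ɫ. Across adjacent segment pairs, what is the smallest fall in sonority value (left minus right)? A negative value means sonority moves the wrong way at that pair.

/ʀ/: liquid = 4.
/t/: plosive = 1.
/h/: fricative = 2.
/ɫ/: liquid = 4.
/ʀ/→/t/: change +3.
/t/→/h/: change -1.
/h/→/ɫ/: change -2.
Minimum = -2.

-2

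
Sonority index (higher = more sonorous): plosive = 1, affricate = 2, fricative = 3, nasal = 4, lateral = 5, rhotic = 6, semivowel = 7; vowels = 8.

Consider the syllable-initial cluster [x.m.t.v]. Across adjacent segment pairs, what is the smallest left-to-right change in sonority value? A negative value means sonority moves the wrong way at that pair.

/x/ — fricative, sonority 3.
/m/ — nasal, sonority 4.
/t/ — plosive, sonority 1.
/v/ — fricative, sonority 3.
/x/→/m/: change +1.
/m/→/t/: change -3.
/t/→/v/: change +2.
Minimum = -3.

-3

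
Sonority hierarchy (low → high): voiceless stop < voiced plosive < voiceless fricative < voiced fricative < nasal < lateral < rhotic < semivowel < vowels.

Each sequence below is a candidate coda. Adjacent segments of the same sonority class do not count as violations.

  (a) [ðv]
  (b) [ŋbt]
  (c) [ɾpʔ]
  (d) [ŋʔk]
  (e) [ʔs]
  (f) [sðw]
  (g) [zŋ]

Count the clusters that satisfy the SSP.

(a) 4-4 → obeys
(b) 5-2-1 → obeys
(c) 7-1-1 → obeys
(d) 5-1-1 → obeys
(e) 1-3 → violates
(f) 3-4-8 → violates
(g) 4-5 → violates

4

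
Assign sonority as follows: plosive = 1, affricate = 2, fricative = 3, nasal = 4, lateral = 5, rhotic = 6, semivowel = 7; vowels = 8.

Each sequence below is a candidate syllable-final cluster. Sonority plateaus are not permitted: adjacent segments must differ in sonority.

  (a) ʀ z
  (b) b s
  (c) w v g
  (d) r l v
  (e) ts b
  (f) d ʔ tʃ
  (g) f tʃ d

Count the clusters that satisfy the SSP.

(a) sonority 6-3: well-formed.
(b) sonority 1-3: ill-formed.
(c) sonority 7-3-1: well-formed.
(d) sonority 6-5-3: well-formed.
(e) sonority 2-1: well-formed.
(f) sonority 1-1-2: ill-formed.
(g) sonority 3-2-1: well-formed.

5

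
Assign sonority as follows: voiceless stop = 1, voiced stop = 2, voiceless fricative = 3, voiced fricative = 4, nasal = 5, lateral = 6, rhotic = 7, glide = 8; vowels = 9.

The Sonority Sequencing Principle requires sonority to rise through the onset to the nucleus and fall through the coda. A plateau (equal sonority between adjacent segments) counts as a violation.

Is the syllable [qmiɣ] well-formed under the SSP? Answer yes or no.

yes

Onset: /q/ is a voiceless stop (sonority 1), /m/ is a nasal (sonority 5); then the nucleus /i/ (sonority 9).
Onset profile 1-5-9 — rises to the nucleus.
Coda: /ɣ/ is a voiced fricative (sonority 4).
Coda profile 9-4 — falls from the nucleus.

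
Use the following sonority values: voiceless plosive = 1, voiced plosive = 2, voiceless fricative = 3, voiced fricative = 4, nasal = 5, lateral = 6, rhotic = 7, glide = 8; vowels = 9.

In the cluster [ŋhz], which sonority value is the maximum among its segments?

5

/ŋ/ is a nasal (sonority 5).
/h/ is a voiceless fricative (sonority 3).
/z/ is a voiced fricative (sonority 4).
The maximum is 5.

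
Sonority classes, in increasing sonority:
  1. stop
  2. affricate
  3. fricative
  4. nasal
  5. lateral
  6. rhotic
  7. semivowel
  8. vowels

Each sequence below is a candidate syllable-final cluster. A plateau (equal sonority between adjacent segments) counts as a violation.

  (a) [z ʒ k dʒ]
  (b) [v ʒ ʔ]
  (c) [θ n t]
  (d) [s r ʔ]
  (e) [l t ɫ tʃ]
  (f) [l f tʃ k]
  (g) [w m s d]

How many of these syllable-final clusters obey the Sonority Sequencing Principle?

2

(a) 3-3-1-2 → violates
(b) 3-3-1 → violates
(c) 3-4-1 → violates
(d) 3-6-1 → violates
(e) 5-1-5-2 → violates
(f) 5-3-2-1 → obeys
(g) 7-4-3-1 → obeys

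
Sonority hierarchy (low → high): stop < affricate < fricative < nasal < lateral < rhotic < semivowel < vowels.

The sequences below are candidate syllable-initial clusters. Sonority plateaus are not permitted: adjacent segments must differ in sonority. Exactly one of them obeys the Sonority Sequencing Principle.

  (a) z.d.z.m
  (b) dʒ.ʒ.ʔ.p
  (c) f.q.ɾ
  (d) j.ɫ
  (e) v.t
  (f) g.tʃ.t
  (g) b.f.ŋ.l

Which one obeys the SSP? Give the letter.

g

(a) z.d.z.m: profile 3-1-3-4 — violates.
(b) dʒ.ʒ.ʔ.p: profile 2-3-1-1 — violates.
(c) f.q.ɾ: profile 3-1-6 — violates.
(d) j.ɫ: profile 7-5 — violates.
(e) v.t: profile 3-1 — violates.
(f) g.tʃ.t: profile 1-2-1 — violates.
(g) b.f.ŋ.l: profile 1-3-4-5 — obeys.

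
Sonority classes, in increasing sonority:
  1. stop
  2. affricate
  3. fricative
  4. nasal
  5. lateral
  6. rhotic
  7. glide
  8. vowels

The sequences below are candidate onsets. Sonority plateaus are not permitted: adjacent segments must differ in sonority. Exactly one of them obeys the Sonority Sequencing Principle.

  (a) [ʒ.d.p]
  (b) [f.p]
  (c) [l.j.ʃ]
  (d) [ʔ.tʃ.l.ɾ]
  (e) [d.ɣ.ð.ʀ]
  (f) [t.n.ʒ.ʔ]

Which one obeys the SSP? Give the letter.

d

(a) [ʒ.d.p]: profile 3-1-1 — violates.
(b) [f.p]: profile 3-1 — violates.
(c) [l.j.ʃ]: profile 5-7-3 — violates.
(d) [ʔ.tʃ.l.ɾ]: profile 1-2-5-6 — obeys.
(e) [d.ɣ.ð.ʀ]: profile 1-3-3-6 — violates.
(f) [t.n.ʒ.ʔ]: profile 1-4-3-1 — violates.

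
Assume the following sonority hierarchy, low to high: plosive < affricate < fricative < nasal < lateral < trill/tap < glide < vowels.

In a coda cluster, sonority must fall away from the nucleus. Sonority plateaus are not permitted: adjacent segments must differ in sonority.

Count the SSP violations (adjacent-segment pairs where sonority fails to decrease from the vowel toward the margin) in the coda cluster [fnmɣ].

2

/f/: fricative = 3.
/n/: nasal = 4.
/m/: nasal = 4.
/ɣ/: fricative = 3.
/f/→/n/: 3→4 (does not fall) — violation.
/n/→/m/: 4→4 (plateau) — violation.
/m/→/ɣ/: 4→3 (falls) — ok.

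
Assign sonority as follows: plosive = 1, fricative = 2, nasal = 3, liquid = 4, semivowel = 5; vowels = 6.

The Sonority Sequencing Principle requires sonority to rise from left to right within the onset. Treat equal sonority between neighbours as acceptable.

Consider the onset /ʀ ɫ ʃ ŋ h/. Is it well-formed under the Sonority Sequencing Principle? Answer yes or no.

/ʀ/: liquid = 4.
/ɫ/: liquid = 4.
/ʃ/: fricative = 2.
/ŋ/: nasal = 3.
/h/: fricative = 2.
The profile is 4-4-2-3-2. Between /ɫ/ (4) and /ʃ/ (2) sonority does not rise, so the cluster violates the SSP.

no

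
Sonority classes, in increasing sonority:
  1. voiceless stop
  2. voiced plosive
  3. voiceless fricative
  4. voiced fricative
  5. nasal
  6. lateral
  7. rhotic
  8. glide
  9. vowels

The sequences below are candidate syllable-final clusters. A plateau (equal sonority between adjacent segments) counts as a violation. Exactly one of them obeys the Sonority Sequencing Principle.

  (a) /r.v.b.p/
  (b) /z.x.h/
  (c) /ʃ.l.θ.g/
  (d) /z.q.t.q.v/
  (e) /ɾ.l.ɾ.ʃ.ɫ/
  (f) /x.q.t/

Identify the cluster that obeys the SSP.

a

(a) /r.v.b.p/: profile 7-4-2-1 — obeys.
(b) /z.x.h/: profile 4-3-3 — violates.
(c) /ʃ.l.θ.g/: profile 3-6-3-2 — violates.
(d) /z.q.t.q.v/: profile 4-1-1-1-4 — violates.
(e) /ɾ.l.ɾ.ʃ.ɫ/: profile 7-6-7-3-6 — violates.
(f) /x.q.t/: profile 3-1-1 — violates.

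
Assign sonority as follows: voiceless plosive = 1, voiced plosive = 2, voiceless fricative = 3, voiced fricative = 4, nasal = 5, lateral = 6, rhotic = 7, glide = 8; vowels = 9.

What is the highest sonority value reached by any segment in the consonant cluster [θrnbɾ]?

7

/θ/ — voiceless fricative, sonority 3.
/r/ — rhotic, sonority 7.
/n/ — nasal, sonority 5.
/b/ — voiced plosive, sonority 2.
/ɾ/ — rhotic, sonority 7.
The maximum is 7.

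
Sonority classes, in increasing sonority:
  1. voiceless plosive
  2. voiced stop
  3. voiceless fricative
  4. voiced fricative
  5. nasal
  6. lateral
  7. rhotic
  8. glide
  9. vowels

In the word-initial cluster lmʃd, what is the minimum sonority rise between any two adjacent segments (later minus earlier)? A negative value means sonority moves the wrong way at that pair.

-2

/l/ — lateral, sonority 6.
/m/ — nasal, sonority 5.
/ʃ/ — voiceless fricative, sonority 3.
/d/ — voiced stop, sonority 2.
/l/→/m/: change -1.
/m/→/ʃ/: change -2.
/ʃ/→/d/: change -1.
Minimum = -2.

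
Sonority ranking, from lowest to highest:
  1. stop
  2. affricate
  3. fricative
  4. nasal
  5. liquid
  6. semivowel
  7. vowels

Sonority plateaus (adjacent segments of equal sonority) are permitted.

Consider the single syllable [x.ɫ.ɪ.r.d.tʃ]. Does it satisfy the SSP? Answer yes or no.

no

Onset: /x/ is a fricative (sonority 3), /ɫ/ is a liquid (sonority 5); then the nucleus /ɪ/ (sonority 7).
Onset profile 3-5-7 — rises to the nucleus.
Coda: /r/ is a liquid (sonority 5), /d/ is a stop (sonority 1), /tʃ/ is an affricate (sonority 2).
Coda profile 7-5-1-2 — does not fall throughout.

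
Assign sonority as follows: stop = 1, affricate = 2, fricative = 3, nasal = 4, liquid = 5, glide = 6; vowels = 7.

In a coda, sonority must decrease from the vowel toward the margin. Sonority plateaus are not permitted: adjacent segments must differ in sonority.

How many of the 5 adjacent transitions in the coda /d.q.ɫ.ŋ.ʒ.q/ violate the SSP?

2

/d/ — stop, sonority 1.
/q/ — stop, sonority 1.
/ɫ/ — liquid, sonority 5.
/ŋ/ — nasal, sonority 4.
/ʒ/ — fricative, sonority 3.
/q/ — stop, sonority 1.
/d/→/q/: 1→1 (plateau) — violation.
/q/→/ɫ/: 1→5 (does not fall) — violation.
/ɫ/→/ŋ/: 5→4 (falls) — ok.
/ŋ/→/ʒ/: 4→3 (falls) — ok.
/ʒ/→/q/: 3→1 (falls) — ok.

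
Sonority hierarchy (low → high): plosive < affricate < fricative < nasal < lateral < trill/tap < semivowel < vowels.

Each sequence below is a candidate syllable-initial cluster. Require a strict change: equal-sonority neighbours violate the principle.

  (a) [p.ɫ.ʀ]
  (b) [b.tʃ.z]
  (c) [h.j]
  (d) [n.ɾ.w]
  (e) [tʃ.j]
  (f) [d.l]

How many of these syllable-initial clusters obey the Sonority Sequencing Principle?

6

(a) [p.ɫ.ʀ]: profile 1-5-6 — obeys.
(b) [b.tʃ.z]: profile 1-2-3 — obeys.
(c) [h.j]: profile 3-7 — obeys.
(d) [n.ɾ.w]: profile 4-6-7 — obeys.
(e) [tʃ.j]: profile 2-7 — obeys.
(f) [d.l]: profile 1-5 — obeys.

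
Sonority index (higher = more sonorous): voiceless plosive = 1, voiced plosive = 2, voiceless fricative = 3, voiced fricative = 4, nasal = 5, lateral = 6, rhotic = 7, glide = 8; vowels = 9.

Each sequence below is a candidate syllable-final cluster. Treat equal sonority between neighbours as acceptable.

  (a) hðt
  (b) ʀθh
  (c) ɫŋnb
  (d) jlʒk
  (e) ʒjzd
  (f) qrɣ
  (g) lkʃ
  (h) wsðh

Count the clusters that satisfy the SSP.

(a) sonority 3-4-1: ill-formed.
(b) sonority 7-3-3: well-formed.
(c) sonority 6-5-5-2: well-formed.
(d) sonority 8-6-4-1: well-formed.
(e) sonority 4-8-4-2: ill-formed.
(f) sonority 1-7-4: ill-formed.
(g) sonority 6-1-3: ill-formed.
(h) sonority 8-3-4-3: ill-formed.

3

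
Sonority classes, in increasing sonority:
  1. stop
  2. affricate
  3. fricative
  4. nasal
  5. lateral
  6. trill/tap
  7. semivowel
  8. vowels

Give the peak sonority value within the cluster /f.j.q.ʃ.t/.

/f/ is a fricative (sonority 3).
/j/ is a semivowel (sonority 7).
/q/ is a stop (sonority 1).
/ʃ/ is a fricative (sonority 3).
/t/ is a stop (sonority 1).
The maximum is 7.

7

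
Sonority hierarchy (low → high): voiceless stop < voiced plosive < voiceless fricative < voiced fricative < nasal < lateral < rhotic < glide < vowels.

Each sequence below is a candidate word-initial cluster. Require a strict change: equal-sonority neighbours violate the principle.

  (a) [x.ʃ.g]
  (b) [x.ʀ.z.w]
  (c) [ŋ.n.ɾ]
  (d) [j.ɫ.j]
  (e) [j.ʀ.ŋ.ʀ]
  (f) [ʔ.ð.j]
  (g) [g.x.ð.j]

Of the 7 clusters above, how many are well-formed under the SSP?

(a) [x.ʃ.g]: profile 3-3-2 — violates.
(b) [x.ʀ.z.w]: profile 3-7-4-8 — violates.
(c) [ŋ.n.ɾ]: profile 5-5-7 — violates.
(d) [j.ɫ.j]: profile 8-6-8 — violates.
(e) [j.ʀ.ŋ.ʀ]: profile 8-7-5-7 — violates.
(f) [ʔ.ð.j]: profile 1-4-8 — obeys.
(g) [g.x.ð.j]: profile 2-3-4-8 — obeys.

2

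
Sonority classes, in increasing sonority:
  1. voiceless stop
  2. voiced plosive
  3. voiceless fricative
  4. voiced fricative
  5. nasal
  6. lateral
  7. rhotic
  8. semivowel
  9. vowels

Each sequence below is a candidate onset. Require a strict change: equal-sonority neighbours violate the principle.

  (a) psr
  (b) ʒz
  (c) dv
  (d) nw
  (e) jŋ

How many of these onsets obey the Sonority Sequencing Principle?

3

(a) psr: profile 1-3-7 — obeys.
(b) ʒz: profile 4-4 — violates.
(c) dv: profile 2-4 — obeys.
(d) nw: profile 5-8 — obeys.
(e) jŋ: profile 8-5 — violates.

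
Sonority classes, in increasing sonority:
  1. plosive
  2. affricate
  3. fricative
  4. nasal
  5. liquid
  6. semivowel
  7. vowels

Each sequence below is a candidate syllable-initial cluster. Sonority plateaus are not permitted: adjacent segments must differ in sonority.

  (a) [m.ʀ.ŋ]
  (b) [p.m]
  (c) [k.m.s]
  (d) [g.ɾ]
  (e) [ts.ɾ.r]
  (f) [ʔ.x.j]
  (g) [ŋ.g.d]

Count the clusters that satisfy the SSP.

(a) 4-5-4 → violates
(b) 1-4 → obeys
(c) 1-4-3 → violates
(d) 1-5 → obeys
(e) 2-5-5 → violates
(f) 1-3-6 → obeys
(g) 4-1-1 → violates

3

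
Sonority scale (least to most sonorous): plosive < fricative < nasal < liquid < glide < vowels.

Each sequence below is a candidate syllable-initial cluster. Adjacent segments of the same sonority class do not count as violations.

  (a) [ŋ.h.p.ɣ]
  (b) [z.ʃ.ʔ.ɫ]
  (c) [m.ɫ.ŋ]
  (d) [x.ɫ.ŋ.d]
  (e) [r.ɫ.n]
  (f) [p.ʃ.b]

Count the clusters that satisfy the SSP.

(a) sonority 3-2-1-2: ill-formed.
(b) sonority 2-2-1-4: ill-formed.
(c) sonority 3-4-3: ill-formed.
(d) sonority 2-4-3-1: ill-formed.
(e) sonority 4-4-3: ill-formed.
(f) sonority 1-2-1: ill-formed.

0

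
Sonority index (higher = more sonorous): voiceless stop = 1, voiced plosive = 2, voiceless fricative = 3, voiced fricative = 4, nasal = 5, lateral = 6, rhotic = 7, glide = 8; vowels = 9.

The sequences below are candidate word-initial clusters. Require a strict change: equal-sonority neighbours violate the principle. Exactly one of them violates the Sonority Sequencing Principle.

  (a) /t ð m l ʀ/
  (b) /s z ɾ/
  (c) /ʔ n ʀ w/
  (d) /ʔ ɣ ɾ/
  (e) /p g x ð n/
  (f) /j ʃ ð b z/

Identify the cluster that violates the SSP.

f

(a) 1-4-5-6-7 → obeys
(b) 3-4-7 → obeys
(c) 1-5-7-8 → obeys
(d) 1-4-7 → obeys
(e) 1-2-3-4-5 → obeys
(f) 8-3-4-2-4 → violates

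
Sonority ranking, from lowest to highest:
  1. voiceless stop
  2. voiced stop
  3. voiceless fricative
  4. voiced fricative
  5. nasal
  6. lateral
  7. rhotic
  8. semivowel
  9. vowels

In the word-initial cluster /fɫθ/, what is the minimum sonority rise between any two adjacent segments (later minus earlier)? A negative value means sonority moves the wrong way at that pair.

/f/ — voiceless fricative, sonority 3.
/ɫ/ — lateral, sonority 6.
/θ/ — voiceless fricative, sonority 3.
/f/→/ɫ/: change +3.
/ɫ/→/θ/: change -3.
Minimum = -3.

-3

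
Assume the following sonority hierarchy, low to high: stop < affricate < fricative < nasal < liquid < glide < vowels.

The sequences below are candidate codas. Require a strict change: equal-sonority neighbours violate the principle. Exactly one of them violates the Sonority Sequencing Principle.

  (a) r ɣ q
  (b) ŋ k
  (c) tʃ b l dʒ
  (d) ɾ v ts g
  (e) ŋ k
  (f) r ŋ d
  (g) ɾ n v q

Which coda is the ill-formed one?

c

(a) r ɣ q: profile 5-3-1 — obeys.
(b) ŋ k: profile 4-1 — obeys.
(c) tʃ b l dʒ: profile 2-1-5-2 — violates.
(d) ɾ v ts g: profile 5-3-2-1 — obeys.
(e) ŋ k: profile 4-1 — obeys.
(f) r ŋ d: profile 5-4-1 — obeys.
(g) ɾ n v q: profile 5-4-3-1 — obeys.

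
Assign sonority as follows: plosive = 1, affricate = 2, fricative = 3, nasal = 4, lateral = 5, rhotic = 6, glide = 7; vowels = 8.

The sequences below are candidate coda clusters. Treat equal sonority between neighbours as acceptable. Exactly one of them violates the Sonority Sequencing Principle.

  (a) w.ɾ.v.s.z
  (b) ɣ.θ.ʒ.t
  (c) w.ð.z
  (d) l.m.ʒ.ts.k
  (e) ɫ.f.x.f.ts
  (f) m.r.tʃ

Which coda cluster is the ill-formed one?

(a) w.ɾ.v.s.z: profile 7-6-3-3-3 — obeys.
(b) ɣ.θ.ʒ.t: profile 3-3-3-1 — obeys.
(c) w.ð.z: profile 7-3-3 — obeys.
(d) l.m.ʒ.ts.k: profile 5-4-3-2-1 — obeys.
(e) ɫ.f.x.f.ts: profile 5-3-3-3-2 — obeys.
(f) m.r.tʃ: profile 4-6-2 — violates.

f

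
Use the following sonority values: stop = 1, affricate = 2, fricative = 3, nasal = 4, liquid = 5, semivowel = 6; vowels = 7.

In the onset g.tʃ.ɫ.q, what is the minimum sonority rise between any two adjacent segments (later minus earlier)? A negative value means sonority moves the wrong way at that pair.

/g/: stop = 1.
/tʃ/: affricate = 2.
/ɫ/: liquid = 5.
/q/: stop = 1.
/g/→/tʃ/: change +1.
/tʃ/→/ɫ/: change +3.
/ɫ/→/q/: change -4.
Minimum = -4.

-4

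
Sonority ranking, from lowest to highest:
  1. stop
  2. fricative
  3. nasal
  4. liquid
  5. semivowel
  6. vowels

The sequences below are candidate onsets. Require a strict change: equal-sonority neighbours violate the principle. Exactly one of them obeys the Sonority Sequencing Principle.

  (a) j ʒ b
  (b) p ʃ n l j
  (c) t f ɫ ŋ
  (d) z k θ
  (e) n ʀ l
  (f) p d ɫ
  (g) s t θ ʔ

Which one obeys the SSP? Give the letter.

b

(a) j ʒ b: profile 5-2-1 — violates.
(b) p ʃ n l j: profile 1-2-3-4-5 — obeys.
(c) t f ɫ ŋ: profile 1-2-4-3 — violates.
(d) z k θ: profile 2-1-2 — violates.
(e) n ʀ l: profile 3-4-4 — violates.
(f) p d ɫ: profile 1-1-4 — violates.
(g) s t θ ʔ: profile 2-1-2-1 — violates.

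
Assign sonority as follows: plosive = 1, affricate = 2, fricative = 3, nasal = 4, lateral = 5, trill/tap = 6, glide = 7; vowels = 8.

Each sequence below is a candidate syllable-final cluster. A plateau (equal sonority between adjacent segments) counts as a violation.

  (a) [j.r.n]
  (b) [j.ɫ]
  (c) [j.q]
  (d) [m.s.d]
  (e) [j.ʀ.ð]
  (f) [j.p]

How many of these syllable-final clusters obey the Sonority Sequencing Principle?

(a) sonority 7-6-4: well-formed.
(b) sonority 7-5: well-formed.
(c) sonority 7-1: well-formed.
(d) sonority 4-3-1: well-formed.
(e) sonority 7-6-3: well-formed.
(f) sonority 7-1: well-formed.

6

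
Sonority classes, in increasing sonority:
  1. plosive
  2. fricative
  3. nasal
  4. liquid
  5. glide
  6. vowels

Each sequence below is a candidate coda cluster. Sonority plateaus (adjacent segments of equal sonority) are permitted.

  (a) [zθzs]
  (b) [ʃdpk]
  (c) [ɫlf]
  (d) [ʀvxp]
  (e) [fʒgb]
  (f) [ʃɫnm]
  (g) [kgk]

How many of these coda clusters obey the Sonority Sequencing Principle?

(a) sonority 2-2-2-2: well-formed.
(b) sonority 2-1-1-1: well-formed.
(c) sonority 4-4-2: well-formed.
(d) sonority 4-2-2-1: well-formed.
(e) sonority 2-2-1-1: well-formed.
(f) sonority 2-4-3-3: ill-formed.
(g) sonority 1-1-1: well-formed.

6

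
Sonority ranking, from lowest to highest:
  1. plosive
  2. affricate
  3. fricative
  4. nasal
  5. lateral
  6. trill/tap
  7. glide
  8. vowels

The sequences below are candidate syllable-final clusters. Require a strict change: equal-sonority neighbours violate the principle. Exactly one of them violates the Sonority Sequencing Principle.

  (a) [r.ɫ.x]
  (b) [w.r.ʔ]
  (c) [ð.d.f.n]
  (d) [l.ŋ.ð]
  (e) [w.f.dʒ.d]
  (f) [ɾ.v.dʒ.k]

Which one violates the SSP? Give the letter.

(a) sonority 6-5-3: well-formed.
(b) sonority 7-6-1: well-formed.
(c) sonority 3-1-3-4: ill-formed.
(d) sonority 5-4-3: well-formed.
(e) sonority 7-3-2-1: well-formed.
(f) sonority 6-3-2-1: well-formed.

c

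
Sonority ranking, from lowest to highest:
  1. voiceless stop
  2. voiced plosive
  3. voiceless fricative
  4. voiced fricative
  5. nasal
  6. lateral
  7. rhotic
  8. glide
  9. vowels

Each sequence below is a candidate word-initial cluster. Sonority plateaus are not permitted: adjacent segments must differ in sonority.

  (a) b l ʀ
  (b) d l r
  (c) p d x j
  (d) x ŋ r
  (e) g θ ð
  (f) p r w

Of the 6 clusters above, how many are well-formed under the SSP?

6

(a) b l ʀ: profile 2-6-7 — obeys.
(b) d l r: profile 2-6-7 — obeys.
(c) p d x j: profile 1-2-3-8 — obeys.
(d) x ŋ r: profile 3-5-7 — obeys.
(e) g θ ð: profile 2-3-4 — obeys.
(f) p r w: profile 1-7-8 — obeys.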